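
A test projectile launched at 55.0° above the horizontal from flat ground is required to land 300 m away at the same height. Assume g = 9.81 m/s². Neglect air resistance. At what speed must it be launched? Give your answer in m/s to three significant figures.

From R = (v₀² / g) sin 2θ: v₀ = √(gR / sin 2θ).
v₀ = √(9.81 × 300 / sin 110.0°) = √(2943 / 0.9397) = √3131.9 = 55.96 m/s.

56.0 m/s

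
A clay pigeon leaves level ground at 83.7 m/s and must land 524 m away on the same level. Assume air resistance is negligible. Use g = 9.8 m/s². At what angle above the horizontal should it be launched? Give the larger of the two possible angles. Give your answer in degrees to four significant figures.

66.43°

From R = (v₀²/g) sin 2θ: sin 2θ = 9.80 × 524 / 7005.7 = 0.7330.
2θ = 47.14° or 180° − 47.14° = 132.9°, so θ = 23.57° or 66.43°.
The larger angle is 66.43°.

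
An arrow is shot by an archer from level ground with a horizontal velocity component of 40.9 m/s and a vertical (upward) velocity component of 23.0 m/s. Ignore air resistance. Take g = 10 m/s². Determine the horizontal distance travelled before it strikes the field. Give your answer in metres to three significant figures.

188 m

Time aloft: T = 2 v_y0 / g = 2 × 23.00 / 10.0 = 4.600 s.
Horizontal distance R = vₓ T = 40.90 × 4.600 = 188.1 m.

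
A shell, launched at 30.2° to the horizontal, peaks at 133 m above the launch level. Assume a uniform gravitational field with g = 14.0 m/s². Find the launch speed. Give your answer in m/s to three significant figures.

At the peak v_y = 0, so v_y0 = √(2gH) = √(2 × 14.0 × 133) = 61.02 m/s.
v_y0 = v₀ sin θ ⇒ v₀ = 61.02 / sin 30.2° = 121.3 m/s.

121 m/s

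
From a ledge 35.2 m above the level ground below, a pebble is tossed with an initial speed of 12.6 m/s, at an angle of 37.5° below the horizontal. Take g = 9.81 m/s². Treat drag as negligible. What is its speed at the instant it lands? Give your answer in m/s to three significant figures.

29.1 m/s

Components: vₓ = 12.60 cos 37.5° = 9.996 m/s, v_y0 = −7.670 m/s (downward).
The projectile lands when y = 35.2 + (−7.670) t − ½·9.81·t² = 0. Positive root: t = (−7.670 + √(7.670² + 2·9.81·35.2)) / 9.81 = (−7.670 + 27.38) / 9.81 = 2.009 s.
Vertical velocity at impact: v_y = v_y0 − g t = −7.670 − 9.81 × 2.009 = −27.38 m/s.
Speed: |v| = √(vₓ² + v_y²) = √(9.996² + 27.38²) = 29.14 m/s.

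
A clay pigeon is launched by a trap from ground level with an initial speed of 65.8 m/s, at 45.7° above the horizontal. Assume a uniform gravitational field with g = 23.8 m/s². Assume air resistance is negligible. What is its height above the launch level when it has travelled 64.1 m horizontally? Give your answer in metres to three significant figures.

Horizontal component vₓ = 65.80 cos 45.7° = 45.96 m/s; vertical v_y0 = 65.80 sin 45.7° = 47.09 m/s.
x = vₓ t ⇒ t = 64.1/45.96 = 1.395 s.
Height: y = v_y0 t − ½ g t² = 47.09 × 1.395 − 11.90 × 1.395² = 65.69 − 23.15 = 42.53 m.

42.5 m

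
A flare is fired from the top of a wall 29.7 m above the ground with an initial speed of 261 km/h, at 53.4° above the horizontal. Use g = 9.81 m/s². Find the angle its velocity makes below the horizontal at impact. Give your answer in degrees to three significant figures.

55.5°

Convert: 261 km/h = 261/3.6 = 72.50 m/s.
Resolve: vₓ = 72.50 cos 53.4° = 43.23 m/s and v_y0 = 72.50 sin 53.4° = 58.20 m/s.
The projectile lands when y = 29.7 + (58.20) t − ½·9.81·t² = 0. Positive root: t = (58.20 + √(58.20² + 2·9.81·29.7)) / 9.81 = (58.20 + 63.01) / 9.81 = 12.36 s.
At impact: v_y = v_y0 − g t = −63.01 m/s; vₓ = 43.23 m/s.
Angle below horizontal: arctan(|v_y|/vₓ) = arctan(63.01/43.23) = 55.55°.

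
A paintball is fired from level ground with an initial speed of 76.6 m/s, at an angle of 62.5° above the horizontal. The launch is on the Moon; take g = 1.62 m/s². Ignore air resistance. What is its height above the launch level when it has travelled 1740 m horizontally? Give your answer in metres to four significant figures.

1382 m

Components: vₓ = 76.60 cos 62.5° = 35.37 m/s, v_y0 = 76.60 sin 62.5° = 67.95 m/s.
Time to reach x = 1740 m: t = x/vₓ = 1740/35.37 = 49.19 s.
Height: y = v_y0 t − ½ g t² = 67.95 × 49.19 − 0.8100 × 49.19² = 3343 − 1960 = 1382 m.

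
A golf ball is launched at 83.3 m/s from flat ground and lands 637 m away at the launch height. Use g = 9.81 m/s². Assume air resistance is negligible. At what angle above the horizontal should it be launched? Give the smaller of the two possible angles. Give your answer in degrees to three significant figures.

32.1°

Level-ground range R = v₀² sin(2θ)/g ⇒ sin(2θ) = gR/v₀² = 9.81 × 637 / 83.3² = 0.9006.
2θ = 64.23° or 180° − 64.23° = 115.8°, so θ = 32.12° or 57.88°.
The smaller angle is 32.12°.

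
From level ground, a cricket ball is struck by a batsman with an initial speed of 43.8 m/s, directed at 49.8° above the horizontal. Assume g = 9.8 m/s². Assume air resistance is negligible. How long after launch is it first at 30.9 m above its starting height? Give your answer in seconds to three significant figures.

vₓ = 43.80 cos 49.8° = 28.27 m/s; v_y0 = 43.80 sin 49.8° = 33.45 m/s.
Height y(t) = 33.45 t − 4.900 t² = 30.9 gives 4.900 t² − 33.45 t + 30.9 = 0.
Quadratic formula: t = (33.45 ± √513.55) / 9.80 = (33.45 ± 22.66) / 9.80 → t = 1.101 s or 5.726 s.
The first (ascending) time is 1.101 s.

1.10 s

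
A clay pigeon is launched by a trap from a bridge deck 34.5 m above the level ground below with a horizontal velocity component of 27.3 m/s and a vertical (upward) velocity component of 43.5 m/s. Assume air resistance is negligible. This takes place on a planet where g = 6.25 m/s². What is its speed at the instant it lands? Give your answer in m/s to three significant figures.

55.4 m/s

Vertical motion (up positive, ground at y = 0): 3.125 t² − (43.50) t − 34.5 = 0, so t = (43.50 + √(43.50² + 2·6.25·34.5)) / 6.25 = (43.50 + 48.20) / 6.25 = 14.67 s.
Vertical velocity at impact: v_y = v_y0 − g t = 43.50 − 6.25 × 14.67 = −48.20 m/s.
Speed: |v| = √(vₓ² + v_y²) = √(27.30² + 48.20²) = 55.40 m/s.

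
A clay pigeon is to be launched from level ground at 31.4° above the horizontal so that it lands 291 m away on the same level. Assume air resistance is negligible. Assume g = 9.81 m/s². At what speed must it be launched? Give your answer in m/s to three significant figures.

56.7 m/s

Level-ground range: R = v₀² sin(2θ)/g, so v₀ = √(gR / sin 2θ).
v₀ = √(9.81 × 291 / sin 62.80°) = √(2855 / 0.8894) = √3209.6 = 56.65 m/s.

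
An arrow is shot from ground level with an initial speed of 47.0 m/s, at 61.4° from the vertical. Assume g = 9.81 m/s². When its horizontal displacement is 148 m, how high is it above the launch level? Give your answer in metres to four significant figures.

Resolve: vₓ = 47.00 sin 61.4° = 41.27 m/s and v_y0 = 47.00 cos 61.4° = 22.50 m/s.
At x = 148 m, t = x/vₓ = 148/41.27 = 3.587 s.
Height: y = v_y0 t − ½ g t² = 22.50 × 3.587 − 4.905 × 3.587² = 80.69 − 63.09 = 17.60 m.

17.60 m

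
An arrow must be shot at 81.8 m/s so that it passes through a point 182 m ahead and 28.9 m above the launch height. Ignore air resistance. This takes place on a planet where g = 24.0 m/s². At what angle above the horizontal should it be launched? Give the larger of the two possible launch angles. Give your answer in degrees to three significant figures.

67.9°

Trajectory: y = x tanθ − g x² (1 + tan²θ)/(2v₀²). With x = 182, y = 28.9, v₀ = 81.8, g = 24.0:
59.40 tan²θ − 182 tanθ + (88.30) = 0.
tanθ = [182 ± √(182² − 4 × 59.40 × (88.30))] / (2 × 59.40) = (182 ± 110.2) / 118.8, giving tanθ = 0.6044 or 2.459.
θ = 31.15° or 67.87°; the larger is 67.87°.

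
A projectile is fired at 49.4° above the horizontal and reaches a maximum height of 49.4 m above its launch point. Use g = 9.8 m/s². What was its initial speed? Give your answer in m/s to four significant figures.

At the peak v_y = 0, so v_y0 = √(2gH) = √(2 × 9.80 × 49.4) = 31.12 m/s.
v_y0 = v₀ sin θ ⇒ v₀ = 31.12 / sin 49.4° = 40.98 m/s.

40.98 m/s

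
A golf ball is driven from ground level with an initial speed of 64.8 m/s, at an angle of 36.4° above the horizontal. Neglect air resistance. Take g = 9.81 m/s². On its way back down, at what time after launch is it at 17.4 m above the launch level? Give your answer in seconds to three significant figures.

Horizontal component vₓ = 64.80 cos 36.4° = 52.16 m/s; vertical v_y0 = 64.80 sin 36.4° = 38.45 m/s.
Require v_y0 t − ½ g t² = 17.4, i.e. 4.905 t² − 38.45 t + 17.4 = 0.
t = [38.45 ± √(38.45² − 2·9.81·17.4)] / 9.81 = (38.45 ± 33.72) / 9.81, so t = 0.4821 s or t = 7.358 s.
The descending-branch root is 7.358 s.

7.36 s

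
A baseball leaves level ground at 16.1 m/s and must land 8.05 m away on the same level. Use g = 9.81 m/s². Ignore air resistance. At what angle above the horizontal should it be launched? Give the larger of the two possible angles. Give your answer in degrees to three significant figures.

R = v₀² sin 2θ / g gives sin 2θ = gR/v₀² = 9.81·8.05/16.1² = 0.3047.
2θ = 17.74° or 180° − 17.74° = 162.3°, so θ = 8.869° or 81.13°.
The larger angle is 81.13°.

81.1°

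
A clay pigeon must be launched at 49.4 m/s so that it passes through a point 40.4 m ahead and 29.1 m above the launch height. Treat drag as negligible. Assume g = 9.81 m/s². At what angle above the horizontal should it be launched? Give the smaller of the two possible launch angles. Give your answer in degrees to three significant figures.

40.8°

Trajectory: y = x tanθ − g x² (1 + tan²θ)/(2v₀²). With x = 40.4, y = 29.1, v₀ = 49.4, g = 9.81:
3.281 tan²θ − 40.4 tanθ + (32.38) = 0.
tanθ = [40.4 ± √(40.4² − 4 × 3.281 × (32.38))] / (2 × 3.281) = (40.4 ± 34.75) / 6.561, giving tanθ = 0.8618 or 11.45.
θ = 40.76° or 85.01°; the smaller is 40.76°.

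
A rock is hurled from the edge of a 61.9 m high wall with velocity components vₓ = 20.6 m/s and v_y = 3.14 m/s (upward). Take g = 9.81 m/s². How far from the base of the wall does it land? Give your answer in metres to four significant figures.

80.07 m

Vertical motion (up positive, ground at y = 0): 4.905 t² − (3.140) t − 61.9 = 0, so t = (3.140 + √(3.140² + 2·9.81·61.9)) / 9.81 = (3.140 + 34.99) / 9.81 = 3.887 s.
Horizontal distance: R = vₓ t = 20.60 × 3.887 = 80.07 m.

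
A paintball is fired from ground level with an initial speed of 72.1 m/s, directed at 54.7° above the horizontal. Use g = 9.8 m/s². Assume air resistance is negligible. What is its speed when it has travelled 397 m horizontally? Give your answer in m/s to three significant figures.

54.1 m/s

Horizontal component vₓ = 72.10 cos 54.7° = 41.66 m/s; vertical v_y0 = 72.10 sin 54.7° = 58.84 m/s.
x = vₓ t ⇒ t = 397/41.66 = 9.529 s.
Vertical velocity there: v_y = v_y0 − g t = 58.84 − 9.80 × 9.529 = −34.54 m/s.
Speed: √(vₓ² + v_y²) = √(41.66² + 34.54²) = 54.12 m/s.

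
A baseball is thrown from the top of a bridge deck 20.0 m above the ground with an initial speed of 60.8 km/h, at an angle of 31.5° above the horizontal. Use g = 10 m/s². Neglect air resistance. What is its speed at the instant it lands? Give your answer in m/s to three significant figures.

26.2 m/s

Convert: 60.8 km/h = 60.8/3.6 = 16.89 m/s.
Components: vₓ = 16.89 cos 31.5° = 14.40 m/s, v_y0 = 16.89 sin 31.5° = 8.824 m/s.
Vertical motion (up positive, ground at y = 0): 5.000 t² − (8.824) t − 20.0 = 0, so t = (8.824 + √(8.824² + 2·10.0·20.0)) / 10.0 = (8.824 + 21.86) / 10.0 = 3.068 s.
Vertical velocity at impact: v_y = v_y0 − g t = 8.824 − 10.0 × 3.068 = −21.86 m/s.
Speed: |v| = √(vₓ² + v_y²) = √(14.40² + 21.86²) = 26.18 m/s.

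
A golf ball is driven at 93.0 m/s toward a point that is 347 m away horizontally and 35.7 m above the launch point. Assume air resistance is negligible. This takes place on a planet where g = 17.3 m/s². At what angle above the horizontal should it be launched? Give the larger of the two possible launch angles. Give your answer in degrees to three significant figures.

66.7°

Trajectory: y = x tanθ − g x² (1 + tan²θ)/(2v₀²). With x = 347, y = 35.7, v₀ = 93.0, g = 17.3:
120.4 tan²θ − 347 tanθ + (156.1) = 0.
tanθ = [347 ± √(347² − 4 × 120.4 × (156.1))] / (2 × 120.4) = (347 ± 212.6) / 240.8, giving tanθ = 0.5580 or 2.324.
θ = 29.16° or 66.71°; the larger is 66.71°.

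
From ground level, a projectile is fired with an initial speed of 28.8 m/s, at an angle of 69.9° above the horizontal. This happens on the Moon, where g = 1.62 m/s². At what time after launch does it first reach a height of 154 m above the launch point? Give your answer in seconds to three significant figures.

Resolve: vₓ = 28.80 cos 69.9° = 9.897 m/s and v_y0 = 28.80 sin 69.9° = 27.05 m/s.
Set y = v_y0 t − ½ g t² = 154: 0.8100 t² − 27.05 t + 154 = 0.
t = [27.05 ± √(27.05² − 2·1.62·154)] / 1.62 = (27.05 ± 15.25) / 1.62, so t = 7.282 s or t = 26.11 s.
The first (ascending) time is 7.282 s.

7.28 s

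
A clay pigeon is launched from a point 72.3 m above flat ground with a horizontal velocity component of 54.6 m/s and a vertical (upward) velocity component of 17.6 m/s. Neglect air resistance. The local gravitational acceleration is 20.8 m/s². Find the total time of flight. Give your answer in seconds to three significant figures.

3.62 s

Vertical motion (up positive, ground at y = 0): 10.40 t² − (17.60) t − 72.3 = 0, so t = (17.60 + √(17.60² + 2·20.8·72.3)) / 20.8 = (17.60 + 57.60) / 20.8 = 3.615 s.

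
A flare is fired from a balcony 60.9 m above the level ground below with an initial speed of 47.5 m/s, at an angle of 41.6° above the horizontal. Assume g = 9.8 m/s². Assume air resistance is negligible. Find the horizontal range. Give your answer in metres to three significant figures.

284 m

Resolve: vₓ = 47.50 cos 41.6° = 35.52 m/s and v_y0 = 47.50 sin 41.6° = 31.54 m/s.
With up positive and y = 0 at the ground: y(t) = 60.9 + (31.54) t − 4.900 t². Setting y = 0 and taking the positive root: t = [31.54 + √(31.54² + 2·9.80·60.9)] / 9.80 = (31.54 + 46.78) / 9.80 = 7.991 s.
Horizontal distance: R = vₓ t = 35.52 × 7.991 = 283.9 m.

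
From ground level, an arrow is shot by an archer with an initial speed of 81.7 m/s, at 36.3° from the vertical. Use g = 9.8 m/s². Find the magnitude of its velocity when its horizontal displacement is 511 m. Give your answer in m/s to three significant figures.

Horizontal component vₓ = 81.70 sin 36.3° = 48.37 m/s; vertical v_y0 = 81.70 cos 36.3° = 65.84 m/s.
x = vₓ t ⇒ t = 511/48.37 = 10.56 s.
Vertical velocity there: v_y = v_y0 − g t = 65.84 − 9.80 × 10.56 = −37.69 m/s.
Speed: √(vₓ² + v_y²) = √(48.37² + 37.69²) = 61.32 m/s.

61.3 m/s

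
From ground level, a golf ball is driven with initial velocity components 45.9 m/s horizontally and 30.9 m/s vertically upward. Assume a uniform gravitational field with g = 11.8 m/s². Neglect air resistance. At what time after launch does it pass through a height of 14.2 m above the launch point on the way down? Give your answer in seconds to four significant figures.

4.728 s

Height y(t) = 30.90 t − 5.900 t² = 14.2 gives 5.900 t² − 30.90 t + 14.2 = 0.
Quadratic formula: t = (30.90 ± √619.69) / 11.8 = (30.90 ± 24.89) / 11.8 → t = 0.5090 s or 4.728 s.
The descending-branch root is 4.728 s.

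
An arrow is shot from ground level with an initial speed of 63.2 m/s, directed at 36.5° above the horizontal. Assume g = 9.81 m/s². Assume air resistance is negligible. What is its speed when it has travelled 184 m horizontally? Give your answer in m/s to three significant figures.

Resolve: vₓ = 63.20 cos 36.5° = 50.80 m/s and v_y0 = 63.20 sin 36.5° = 37.59 m/s.
x = vₓ t ⇒ t = 184/50.80 = 3.622 s.
Vertical velocity there: v_y = v_y0 − g t = 37.59 − 9.81 × 3.622 = 2.063 m/s.
Speed: √(vₓ² + v_y²) = √(50.80² + 2.063²) = 50.85 m/s.

50.8 m/s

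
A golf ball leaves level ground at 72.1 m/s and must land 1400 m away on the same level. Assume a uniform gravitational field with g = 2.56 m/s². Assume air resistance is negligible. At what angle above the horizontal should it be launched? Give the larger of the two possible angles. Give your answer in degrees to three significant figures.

Level-ground range R = v₀² sin(2θ)/g ⇒ sin(2θ) = gR/v₀² = 2.56 × 1400 / 72.1² = 0.6894.
2θ = 43.59° or 180° − 43.59° = 136.4°, so θ = 21.79° or 68.21°.
The larger angle is 68.21°.

68.2°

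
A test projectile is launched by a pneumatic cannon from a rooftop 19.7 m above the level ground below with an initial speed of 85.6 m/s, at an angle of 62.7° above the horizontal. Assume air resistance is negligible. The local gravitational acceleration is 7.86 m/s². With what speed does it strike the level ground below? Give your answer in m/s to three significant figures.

87.4 m/s

Resolve: vₓ = 85.60 cos 62.7° = 39.26 m/s and v_y0 = 85.60 sin 62.7° = 76.07 m/s.
Vertical motion (up positive, ground at y = 0): 3.930 t² − (76.07) t − 19.7 = 0, so t = (76.07 + √(76.07² + 2·7.86·19.7)) / 7.86 = (76.07 + 78.07) / 7.86 = 19.61 s.
Vertical velocity at impact: v_y = v_y0 − g t = 76.07 − 7.86 × 19.61 = −78.07 m/s.
Speed: |v| = √(vₓ² + v_y²) = √(39.26² + 78.07²) = 87.39 m/s.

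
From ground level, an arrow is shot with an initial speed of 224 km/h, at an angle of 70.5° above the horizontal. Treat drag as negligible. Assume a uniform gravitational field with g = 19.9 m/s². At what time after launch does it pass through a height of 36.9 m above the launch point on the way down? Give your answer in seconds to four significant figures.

5.179 s

Convert: 224 km/h = 224/3.6 = 62.22 m/s.
Resolve: vₓ = 62.22 cos 70.5° = 20.77 m/s and v_y0 = 62.22 sin 70.5° = 58.65 m/s.
Set y = v_y0 t − ½ g t² = 36.9: 9.950 t² − 58.65 t + 36.9 = 0.
Quadratic formula: t = (58.65 ± √1971.6) / 19.9 = (58.65 ± 44.40) / 19.9 → t = 0.7161 s or 5.179 s.
The descending-branch root is 5.179 s.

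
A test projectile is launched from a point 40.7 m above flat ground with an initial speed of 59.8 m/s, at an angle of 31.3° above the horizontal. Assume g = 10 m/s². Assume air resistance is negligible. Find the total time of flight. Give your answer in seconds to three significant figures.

vₓ = 59.80 cos 31.3° = 51.10 m/s; v_y0 = 59.80 sin 31.3° = 31.07 m/s.
Vertical motion (up positive, ground at y = 0): 5.000 t² − (31.07) t − 40.7 = 0, so t = (31.07 + √(31.07² + 2·10.0·40.7)) / 10.0 = (31.07 + 42.18) / 10.0 = 7.325 s.

7.32 s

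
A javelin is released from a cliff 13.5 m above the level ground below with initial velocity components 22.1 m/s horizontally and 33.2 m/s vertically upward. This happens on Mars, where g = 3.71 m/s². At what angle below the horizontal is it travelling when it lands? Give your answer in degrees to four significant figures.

57.49°

Vertical motion (up positive, ground at y = 0): 1.855 t² − (33.20) t − 13.5 = 0, so t = (33.20 + √(33.20² + 2·3.71·13.5)) / 3.71 = (33.20 + 34.68) / 3.71 = 18.30 s.
At impact: v_y = v_y0 − g t = −34.68 m/s; vₓ = 22.10 m/s.
Angle below horizontal: arctan(|v_y|/vₓ) = arctan(34.68/22.10) = 57.49°.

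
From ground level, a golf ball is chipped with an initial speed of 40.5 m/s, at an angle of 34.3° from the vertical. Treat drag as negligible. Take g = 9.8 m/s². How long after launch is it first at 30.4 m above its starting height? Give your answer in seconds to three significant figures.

Components: vₓ = 40.50 sin 34.3° = 22.82 m/s, v_y0 = 40.50 cos 34.3° = 33.46 m/s.
Set y = v_y0 t − ½ g t² = 30.4: 4.900 t² − 33.46 t + 30.4 = 0.
Quadratic formula: t = (33.46 ± √523.53) / 9.80 = (33.46 ± 22.88) / 9.80 → t = 1.079 s or 5.749 s.
The first (ascending) time is 1.079 s.

1.08 s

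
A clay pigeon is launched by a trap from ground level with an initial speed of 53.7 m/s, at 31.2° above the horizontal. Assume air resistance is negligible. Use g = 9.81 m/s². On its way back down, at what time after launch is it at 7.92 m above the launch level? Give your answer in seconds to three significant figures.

vₓ = 53.70 cos 31.2° = 45.93 m/s; v_y0 = 53.70 sin 31.2° = 27.82 m/s.
Set y = v_y0 t − ½ g t² = 7.92: 4.905 t² − 27.82 t + 7.92 = 0.
t = [27.82 ± √(27.82² − 2·9.81·7.92)] / 9.81 = (27.82 ± 24.87) / 9.81, so t = 0.3006 s or t = 5.371 s.
The descending-branch root is 5.371 s.

5.37 s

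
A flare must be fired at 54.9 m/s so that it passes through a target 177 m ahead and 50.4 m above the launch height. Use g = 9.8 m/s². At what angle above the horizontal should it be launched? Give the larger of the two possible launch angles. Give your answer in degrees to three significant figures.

70.0°

Trajectory: y = x tanθ − g x² (1 + tan²θ)/(2v₀²). With x = 177, y = 50.4, v₀ = 54.9, g = 9.80:
50.93 tan²θ − 177 tanθ + (101.3) = 0.
tanθ = [177 ± √(177² − 4 × 50.93 × (101.3))] / (2 × 50.93) = (177 ± 103.4) / 101.9, giving tanθ = 0.7229 or 2.752.
θ = 35.86° or 70.03°; the larger is 70.03°.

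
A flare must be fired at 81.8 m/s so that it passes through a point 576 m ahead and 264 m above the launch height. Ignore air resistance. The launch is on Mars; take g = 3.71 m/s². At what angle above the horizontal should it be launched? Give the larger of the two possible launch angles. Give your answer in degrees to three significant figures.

79.8°

Trajectory: y = x tanθ − g x² (1 + tan²θ)/(2v₀²). With x = 576, y = 264, v₀ = 81.8, g = 3.71:
91.98 tan²θ − 576 tanθ + (356.0) = 0.
tanθ = [576 ± √(576² − 4 × 91.98 × (356.0))] / (2 × 91.98) = (576 ± 448.1) / 184.0, giving tanθ = 0.6952 or 5.567.
θ = 34.81° or 79.82°; the larger is 79.82°.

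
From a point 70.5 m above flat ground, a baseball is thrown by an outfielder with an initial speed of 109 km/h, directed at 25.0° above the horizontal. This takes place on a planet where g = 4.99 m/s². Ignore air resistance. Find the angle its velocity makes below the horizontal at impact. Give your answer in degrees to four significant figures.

Convert: 109 km/h = 109/3.6 = 30.28 m/s.
Resolve: vₓ = 30.28 cos 25.0° = 27.44 m/s and v_y0 = 30.28 sin 25.0° = 12.80 m/s.
Vertical motion (up positive, ground at y = 0): 2.495 t² − (12.80) t − 70.5 = 0, so t = (12.80 + √(12.80² + 2·4.99·70.5)) / 4.99 = (12.80 + 29.45) / 4.99 = 8.466 s.
At impact: v_y = v_y0 − g t = −29.45 m/s; vₓ = 27.44 m/s.
Angle below horizontal: arctan(|v_y|/vₓ) = arctan(29.45/27.44) = 47.02°.

47.02°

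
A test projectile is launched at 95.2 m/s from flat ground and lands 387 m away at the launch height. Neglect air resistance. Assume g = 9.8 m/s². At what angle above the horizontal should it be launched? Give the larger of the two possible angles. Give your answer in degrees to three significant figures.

77.6°

Level-ground range R = v₀² sin(2θ)/g ⇒ sin(2θ) = gR/v₀² = 9.80 × 387 / 95.2² = 0.4185.
2θ = 24.74° or 180° − 24.74° = 155.3°, so θ = 12.37° or 77.63°.
The larger angle is 77.63°.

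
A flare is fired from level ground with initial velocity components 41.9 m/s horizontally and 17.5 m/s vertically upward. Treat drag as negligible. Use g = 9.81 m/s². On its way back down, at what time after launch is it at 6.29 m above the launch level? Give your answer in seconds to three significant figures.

Require v_y0 t − ½ g t² = 6.29, i.e. 4.905 t² − 17.50 t + 6.29 = 0.
t = [17.50 ± √(17.50² − 2·9.81·6.29)] / 9.81 = (17.50 ± 13.52) / 9.81, so t = 0.4055 s or t = 3.162 s.
The descending-branch root is 3.162 s.

3.16 s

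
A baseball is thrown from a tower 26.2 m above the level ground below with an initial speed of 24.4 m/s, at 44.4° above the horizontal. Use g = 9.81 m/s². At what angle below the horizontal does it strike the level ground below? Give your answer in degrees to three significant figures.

58.4°

Resolve: vₓ = 24.40 cos 44.4° = 17.43 m/s and v_y0 = 24.40 sin 44.4° = 17.07 m/s.
With up positive and y = 0 at the ground: y(t) = 26.2 + (17.07) t − 4.905 t². Setting y = 0 and taking the positive root: t = [17.07 + √(17.07² + 2·9.81·26.2)] / 9.81 = (17.07 + 28.38) / 9.81 = 4.633 s.
At impact: v_y = v_y0 − g t = −28.38 m/s; vₓ = 17.43 m/s.
Angle below horizontal: arctan(|v_y|/vₓ) = arctan(28.38/17.43) = 58.44°.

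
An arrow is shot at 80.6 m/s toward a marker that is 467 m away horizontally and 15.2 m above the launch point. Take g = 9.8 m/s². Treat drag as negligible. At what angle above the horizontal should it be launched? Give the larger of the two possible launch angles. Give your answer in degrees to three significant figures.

67.2°

Trajectory: y = x tanθ − g x² (1 + tan²θ)/(2v₀²). With x = 467, y = 15.2, v₀ = 80.6, g = 9.80:
164.5 tan²θ − 467 tanθ + (179.7) = 0.
tanθ = [467 ± √(467² − 4 × 164.5 × (179.7))] / (2 × 164.5) = (467 ± 316.0) / 329.0, giving tanθ = 0.4590 or 2.380.
θ = 24.66° or 67.21°; the larger is 67.21°.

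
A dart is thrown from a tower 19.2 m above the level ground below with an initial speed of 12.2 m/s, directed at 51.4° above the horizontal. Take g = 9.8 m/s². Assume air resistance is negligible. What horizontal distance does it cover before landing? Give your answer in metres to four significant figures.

Components: vₓ = 12.20 cos 51.4° = 7.611 m/s, v_y0 = 12.20 sin 51.4° = 9.535 m/s.
With up positive and y = 0 at the ground: y(t) = 19.2 + (9.535) t − 4.900 t². Setting y = 0 and taking the positive root: t = [9.535 + √(9.535² + 2·9.80·19.2)] / 9.80 = (9.535 + 21.62) / 9.80 = 3.179 s.
Horizontal distance: R = vₓ t = 7.611 × 3.179 = 24.19 m.

24.19 m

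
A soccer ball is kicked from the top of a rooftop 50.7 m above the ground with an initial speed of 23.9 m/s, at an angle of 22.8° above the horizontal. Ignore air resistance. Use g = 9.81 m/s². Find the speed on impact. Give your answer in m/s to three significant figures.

Resolve: vₓ = 23.90 cos 22.8° = 22.03 m/s and v_y0 = 23.90 sin 22.8° = 9.262 m/s.
Vertical motion (up positive, ground at y = 0): 4.905 t² − (9.262) t − 50.7 = 0, so t = (9.262 + √(9.262² + 2·9.81·50.7)) / 9.81 = (9.262 + 32.87) / 9.81 = 4.295 s.
Vertical velocity at impact: v_y = v_y0 − g t = 9.262 − 9.81 × 4.295 = −32.87 m/s.
Speed: |v| = √(vₓ² + v_y²) = √(22.03² + 32.87²) = 39.57 m/s.

39.6 m/s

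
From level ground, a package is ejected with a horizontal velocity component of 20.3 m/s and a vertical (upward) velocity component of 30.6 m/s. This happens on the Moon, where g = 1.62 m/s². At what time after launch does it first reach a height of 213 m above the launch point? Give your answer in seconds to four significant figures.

9.202 s

Height y(t) = 30.60 t − 0.8100 t² = 213 gives 0.8100 t² − 30.60 t + 213 = 0.
Quadratic formula: t = (30.60 ± √246.24) / 1.62 = (30.60 ± 15.69) / 1.62 → t = 9.202 s or 28.58 s.
The first (ascending) time is 9.202 s.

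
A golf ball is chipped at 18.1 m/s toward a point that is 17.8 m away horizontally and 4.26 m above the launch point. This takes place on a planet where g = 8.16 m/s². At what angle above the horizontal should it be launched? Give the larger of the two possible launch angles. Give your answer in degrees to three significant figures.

Trajectory: y = x tanθ − g x² (1 + tan²θ)/(2v₀²). With x = 17.8, y = 4.26, v₀ = 18.1, g = 8.16:
3.946 tan²θ − 17.8 tanθ + (8.206) = 0.
tanθ = [17.8 ± √(17.8² − 4 × 3.946 × (8.206))] / (2 × 3.946) = (17.8 ± 13.69) / 7.892, giving tanθ = 0.5212 or 3.990.
θ = 27.53° or 75.93°; the larger is 75.93°.

75.9°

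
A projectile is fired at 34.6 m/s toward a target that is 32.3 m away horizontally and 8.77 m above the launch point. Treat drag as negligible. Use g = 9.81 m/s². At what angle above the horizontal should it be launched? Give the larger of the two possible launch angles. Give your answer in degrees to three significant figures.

82.0°

Trajectory: y = x tanθ − g x² (1 + tan²θ)/(2v₀²). With x = 32.3, y = 8.77, v₀ = 34.6, g = 9.81:
4.275 tan²θ − 32.3 tanθ + (13.04) = 0.
tanθ = [32.3 ± √(32.3² − 4 × 4.275 × (13.04))] / (2 × 4.275) = (32.3 ± 28.64) / 8.549, giving tanθ = 0.4281 or 7.128.
θ = 23.18° or 82.01°; the larger is 82.01°.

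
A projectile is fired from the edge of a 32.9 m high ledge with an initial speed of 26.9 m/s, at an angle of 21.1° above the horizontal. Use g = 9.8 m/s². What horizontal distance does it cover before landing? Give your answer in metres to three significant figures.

94.4 m

Components: vₓ = 26.90 cos 21.1° = 25.10 m/s, v_y0 = 26.90 sin 21.1° = 9.684 m/s.
With up positive and y = 0 at the ground: y(t) = 32.9 + (9.684) t − 4.900 t². Setting y = 0 and taking the positive root: t = [9.684 + √(9.684² + 2·9.80·32.9)] / 9.80 = (9.684 + 27.18) / 9.80 = 3.761 s.
Horizontal distance: R = vₓ t = 25.10 × 3.761 = 94.40 m.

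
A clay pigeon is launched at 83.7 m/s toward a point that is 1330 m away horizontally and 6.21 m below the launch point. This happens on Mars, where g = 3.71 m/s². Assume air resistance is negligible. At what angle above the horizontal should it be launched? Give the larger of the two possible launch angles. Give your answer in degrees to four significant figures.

Trajectory: y = x tanθ − g x² (1 + tan²θ)/(2v₀²). With x = 1330, y = −6.21, v₀ = 83.7, g = 3.71:
468.4 tan²θ − 1330 tanθ + (462.2) = 0.
tanθ = [1330 ± √(1330² − 4 × 468.4 × (462.2))] / (2 × 468.4) = (1330 ± 950.3) / 936.8, giving tanθ = 0.4054 or 2.434.
θ = 22.07° or 67.67°; the larger is 67.67°.

67.67°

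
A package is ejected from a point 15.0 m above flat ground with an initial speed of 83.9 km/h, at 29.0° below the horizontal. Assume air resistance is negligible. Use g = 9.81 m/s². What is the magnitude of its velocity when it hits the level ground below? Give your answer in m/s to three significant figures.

Convert: 83.9 km/h = 83.9/3.6 = 23.31 m/s.
Components: vₓ = 23.31 cos 29.0° = 20.38 m/s, v_y0 = −11.30 m/s (downward).
Vertical motion (up positive, ground at y = 0): 4.905 t² − (−11.30) t − 15.0 = 0, so t = (−11.30 + √(11.30² + 2·9.81·15.0)) / 9.81 = (−11.30 + 20.54) / 9.81 = 0.9422 s.
Vertical velocity at impact: v_y = v_y0 − g t = −11.30 − 9.81 × 0.9422 = −20.54 m/s.
Speed: |v| = √(vₓ² + v_y²) = √(20.38² + 20.54²) = 28.94 m/s.

28.9 m/s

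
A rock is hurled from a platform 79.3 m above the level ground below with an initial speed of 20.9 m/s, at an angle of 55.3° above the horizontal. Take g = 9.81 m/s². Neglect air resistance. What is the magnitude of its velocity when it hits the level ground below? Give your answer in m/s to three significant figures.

vₓ = 20.90 cos 55.3° = 11.90 m/s; v_y0 = 20.90 sin 55.3° = 17.18 m/s.
The projectile lands when y = 79.3 + (17.18) t − ½·9.81·t² = 0. Positive root: t = (17.18 + √(17.18² + 2·9.81·79.3)) / 9.81 = (17.18 + 43.02) / 9.81 = 6.137 s.
Vertical velocity at impact: v_y = v_y0 − g t = 17.18 − 9.81 × 6.137 = −43.02 m/s.
Speed: |v| = √(vₓ² + v_y²) = √(11.90² + 43.02²) = 44.64 m/s.

44.6 m/s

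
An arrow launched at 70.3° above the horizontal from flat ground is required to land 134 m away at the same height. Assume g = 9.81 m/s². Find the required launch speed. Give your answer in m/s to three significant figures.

Level-ground range: R = v₀² sin(2θ)/g, so v₀ = √(gR / sin 2θ).
v₀ = √(9.81 × 134 / sin 140.6°) = √(1315 / 0.6347) = √2071.0 = 45.51 m/s.

45.5 m/s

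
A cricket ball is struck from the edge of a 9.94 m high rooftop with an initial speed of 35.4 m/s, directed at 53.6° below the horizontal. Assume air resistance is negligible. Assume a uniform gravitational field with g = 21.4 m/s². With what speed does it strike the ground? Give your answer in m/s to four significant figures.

40.97 m/s

vₓ = 35.40 cos 53.6° = 21.01 m/s; v_y0 = −28.49 m/s (downward).
With up positive and y = 0 at the ground: y(t) = 9.94 + (−28.49) t − 10.70 t². Setting y = 0 and taking the positive root: t = [−28.49 + √(28.49² + 2·21.4·9.94)] / 21.4 = (−28.49 + 35.18) / 21.4 = 0.3122 s.
Vertical velocity at impact: v_y = v_y0 − g t = −28.49 − 21.4 × 0.3122 = −35.18 m/s.
Speed: |v| = √(vₓ² + v_y²) = √(21.01² + 35.18²) = 40.97 m/s.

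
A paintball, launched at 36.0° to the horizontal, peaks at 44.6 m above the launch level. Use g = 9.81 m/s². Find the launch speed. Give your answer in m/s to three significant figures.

50.3 m/s

At the peak v_y = 0, so v_y0 = √(2gH) = √(2 × 9.81 × 44.6) = 29.58 m/s.
v_y0 = v₀ sin θ ⇒ v₀ = 29.58 / sin 36.0° = 50.33 m/s.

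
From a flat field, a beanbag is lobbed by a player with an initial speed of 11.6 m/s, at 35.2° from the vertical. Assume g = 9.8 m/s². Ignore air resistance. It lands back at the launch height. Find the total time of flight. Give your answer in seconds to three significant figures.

Horizontal component vₓ = 11.60 sin 35.2° = 6.687 m/s; vertical v_y0 = 11.60 cos 35.2° = 9.479 m/s.
Landing at launch height ⇒ T = 2 v_y0 / g = 2 × 9.479 / 9.80 = 1.934 s.

1.93 s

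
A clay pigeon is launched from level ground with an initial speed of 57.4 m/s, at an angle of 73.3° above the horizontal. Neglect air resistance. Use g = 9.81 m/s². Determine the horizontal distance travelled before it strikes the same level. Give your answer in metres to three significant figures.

Components: vₓ = 57.40 cos 73.3° = 16.49 m/s, v_y0 = 57.40 sin 73.3° = 54.98 m/s.
Flight time T = 2 v_y0 / g = 11.21 s.
Horizontal distance R = vₓ T = 16.49 × 11.21 = 184.9 m.

185 m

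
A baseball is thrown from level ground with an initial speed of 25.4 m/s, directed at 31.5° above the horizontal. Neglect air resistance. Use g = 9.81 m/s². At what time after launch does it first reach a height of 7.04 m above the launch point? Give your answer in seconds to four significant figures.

Horizontal component vₓ = 25.40 cos 31.5° = 21.66 m/s; vertical v_y0 = 25.40 sin 31.5° = 13.27 m/s.
Set y = v_y0 t − ½ g t² = 7.04: 4.905 t² − 13.27 t + 7.04 = 0.
Quadratic formula: t = (13.27 ± √38.007) / 9.81 = (13.27 ± 6.165) / 9.81 → t = 0.7244 s or 1.981 s.
The first (ascending) time is 0.7244 s.

0.7244 s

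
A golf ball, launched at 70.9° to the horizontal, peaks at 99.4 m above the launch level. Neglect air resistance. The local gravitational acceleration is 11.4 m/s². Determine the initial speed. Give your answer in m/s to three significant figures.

At the peak v_y = 0, so v_y0 = √(2gH) = √(2 × 11.4 × 99.4) = 47.61 m/s.
v_y0 = v₀ sin θ ⇒ v₀ = 47.61 / sin 70.9° = 50.38 m/s.

50.4 m/s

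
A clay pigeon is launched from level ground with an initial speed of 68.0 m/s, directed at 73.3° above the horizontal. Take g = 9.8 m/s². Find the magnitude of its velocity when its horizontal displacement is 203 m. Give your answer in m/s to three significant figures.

41.6 m/s

Horizontal component vₓ = 68.00 cos 73.3° = 19.54 m/s; vertical v_y0 = 68.00 sin 73.3° = 65.13 m/s.
Time to reach x = 203 m: t = x/vₓ = 203/19.54 = 10.39 s.
Vertical velocity there: v_y = v_y0 − g t = 65.13 − 9.80 × 10.39 = −36.68 m/s.
Speed: √(vₓ² + v_y²) = √(19.54² + 36.68²) = 41.56 m/s.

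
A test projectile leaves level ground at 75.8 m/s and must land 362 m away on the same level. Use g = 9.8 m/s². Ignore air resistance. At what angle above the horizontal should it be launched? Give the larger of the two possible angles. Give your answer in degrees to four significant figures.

70.94°

From R = (v₀²/g) sin 2θ: sin 2θ = 9.80 × 362 / 5745.6 = 0.6174.
2θ = 38.13° or 180° − 38.13° = 141.9°, so θ = 19.06° or 70.94°.
The larger angle is 70.94°.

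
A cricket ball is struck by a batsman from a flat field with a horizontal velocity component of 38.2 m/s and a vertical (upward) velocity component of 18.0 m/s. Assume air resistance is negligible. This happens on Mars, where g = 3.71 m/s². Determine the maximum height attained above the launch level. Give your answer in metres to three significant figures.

43.7 m

At the apex v_y = 0, so H = v_y0²/(2g) = 18.00²/7.420 = 43.67 m.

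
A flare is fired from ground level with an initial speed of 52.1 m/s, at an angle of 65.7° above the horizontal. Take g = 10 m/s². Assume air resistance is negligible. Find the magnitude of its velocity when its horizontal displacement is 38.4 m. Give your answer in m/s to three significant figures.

Components: vₓ = 52.10 cos 65.7° = 21.44 m/s, v_y0 = 52.10 sin 65.7° = 47.48 m/s.
x = vₓ t ⇒ t = 38.4/21.44 = 1.791 s.
Vertical velocity there: v_y = v_y0 − g t = 47.48 − 10.0 × 1.791 = 29.57 m/s.
Speed: √(vₓ² + v_y²) = √(21.44² + 29.57²) = 36.53 m/s.

36.5 m/s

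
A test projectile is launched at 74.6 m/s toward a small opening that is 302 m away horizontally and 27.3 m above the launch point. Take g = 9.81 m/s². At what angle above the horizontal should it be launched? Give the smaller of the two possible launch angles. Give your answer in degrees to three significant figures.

21.7°

Trajectory: y = x tanθ − g x² (1 + tan²θ)/(2v₀²). With x = 302, y = 27.3, v₀ = 74.6, g = 9.81:
80.39 tan²θ − 302 tanθ + (107.7) = 0.
tanθ = [302 ± √(302² − 4 × 80.39 × (107.7))] / (2 × 80.39) = (302 ± 237.9) / 160.8, giving tanθ = 0.3989 or 3.358.
θ = 21.75° or 73.42°; the smaller is 21.75°.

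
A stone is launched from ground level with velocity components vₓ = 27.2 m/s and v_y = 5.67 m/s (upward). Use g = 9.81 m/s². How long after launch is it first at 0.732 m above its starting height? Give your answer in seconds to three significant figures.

Set y = v_y0 t − ½ g t² = 0.732: 4.905 t² − 5.670 t + 0.732 = 0.
Quadratic formula: t = (5.670 ± √17.787) / 9.81 = (5.670 ± 4.217) / 9.81 → t = 0.1481 s or 1.008 s.
The first (ascending) time is 0.1481 s.

0.148 s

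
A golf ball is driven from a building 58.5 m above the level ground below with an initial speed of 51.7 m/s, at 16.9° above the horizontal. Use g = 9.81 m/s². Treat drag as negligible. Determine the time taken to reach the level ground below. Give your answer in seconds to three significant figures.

5.31 s

Horizontal component vₓ = 51.70 cos 16.9° = 49.47 m/s; vertical v_y0 = 51.70 sin 16.9° = 15.03 m/s.
With up positive and y = 0 at the ground: y(t) = 58.5 + (15.03) t − 4.905 t². Setting y = 0 and taking the positive root: t = [15.03 + √(15.03² + 2·9.81·58.5)] / 9.81 = (15.03 + 37.06) / 9.81 = 5.310 s.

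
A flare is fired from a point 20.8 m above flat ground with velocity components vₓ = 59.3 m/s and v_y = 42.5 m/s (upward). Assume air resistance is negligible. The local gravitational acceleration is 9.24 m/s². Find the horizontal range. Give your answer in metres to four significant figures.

573.1 m

With up positive and y = 0 at the ground: y(t) = 20.8 + (42.50) t − 4.620 t². Setting y = 0 and taking the positive root: t = [42.50 + √(42.50² + 2·9.24·20.8)] / 9.24 = (42.50 + 46.80) / 9.24 = 9.665 s.
Horizontal distance: R = vₓ t = 59.30 × 9.665 = 573.1 m.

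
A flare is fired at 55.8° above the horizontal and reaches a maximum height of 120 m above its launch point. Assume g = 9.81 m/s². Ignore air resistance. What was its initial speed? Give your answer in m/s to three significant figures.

At the peak v_y = 0, so v_y0 = √(2gH) = √(2 × 9.81 × 120) = 48.52 m/s.
v_y0 = v₀ sin θ ⇒ v₀ = 48.52 / sin 55.8° = 58.67 m/s.

58.7 m/s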